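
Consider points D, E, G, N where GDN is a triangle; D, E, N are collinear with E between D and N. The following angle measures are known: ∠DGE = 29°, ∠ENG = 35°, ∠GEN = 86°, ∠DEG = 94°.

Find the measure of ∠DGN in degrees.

1. ∠EDG = 57°  [△GDE]
2. ∠DNG = 35°  [E on ray ND]
3. ∠GDN = 57°  [E on ray DN]
4. ∠DGN = 88°  [△GDN]

∠DGN = 88°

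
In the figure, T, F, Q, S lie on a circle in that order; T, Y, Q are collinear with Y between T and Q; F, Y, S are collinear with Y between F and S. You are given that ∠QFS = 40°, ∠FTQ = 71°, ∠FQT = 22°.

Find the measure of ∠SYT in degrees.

∠SYT = 118°

1. ∠QTS = 40°  [same arc QS]
2. ∠FST = 22°  [same arc TF]
3. ∠SYT = 118°  [△TYS]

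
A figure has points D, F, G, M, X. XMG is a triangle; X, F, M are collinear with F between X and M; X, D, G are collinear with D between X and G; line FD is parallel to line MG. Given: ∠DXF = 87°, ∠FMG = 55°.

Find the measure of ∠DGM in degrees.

∠DGM = 38°

1. ∠GXM = 87°  [F on XM, D on XG]
2. ∠GMX = 55°  [F on ray MX]
3. ∠MGX = 38°  [△XMG]
4. ∠DGM = 38°  [D on ray GX]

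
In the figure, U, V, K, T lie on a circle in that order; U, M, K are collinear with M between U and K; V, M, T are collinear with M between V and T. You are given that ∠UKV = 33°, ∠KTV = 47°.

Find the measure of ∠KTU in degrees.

1. ∠KUV = 47°  [same arc VK]
2. ∠KVU = 100°  [△UVK]
3. ∠KTU = 80°  [cyclic UVKT, opposite ∠V+∠T]

∠KTU = 80°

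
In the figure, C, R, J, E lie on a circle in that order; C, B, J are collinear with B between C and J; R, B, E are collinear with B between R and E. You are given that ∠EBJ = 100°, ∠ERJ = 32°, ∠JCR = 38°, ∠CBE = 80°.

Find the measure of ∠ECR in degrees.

∠ECR = 70°

1. ∠CBR = 100°  [vertical angles at B]
2. ∠ECJ = 32°  [same arc JE]
3. ∠CRE = 42°  [△CBR]
4. ∠CER = 68°  [△CBE]
5. ∠ECR = 70°  [△CRE]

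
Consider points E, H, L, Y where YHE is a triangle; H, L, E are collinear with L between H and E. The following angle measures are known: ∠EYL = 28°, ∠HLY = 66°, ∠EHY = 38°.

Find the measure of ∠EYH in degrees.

1. ∠ELY = 114°  [linear pair at L on HE]
2. ∠LEY = 38°  [△YLE]
3. ∠HEY = 38°  [L on ray EH]
4. ∠EYH = 104°  [△YHE]

∠EYH = 104°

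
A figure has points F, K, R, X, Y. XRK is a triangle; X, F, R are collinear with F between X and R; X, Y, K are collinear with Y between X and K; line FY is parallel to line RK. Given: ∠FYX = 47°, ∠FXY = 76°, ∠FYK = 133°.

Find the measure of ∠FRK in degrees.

∠FRK = 57°

1. ∠XFY = 57°  [△XFY]
2. ∠RFY = 123°  [linear pair at F on XR]
3. ∠FRK = 57°  [FY∥RK, co-interior at R–F]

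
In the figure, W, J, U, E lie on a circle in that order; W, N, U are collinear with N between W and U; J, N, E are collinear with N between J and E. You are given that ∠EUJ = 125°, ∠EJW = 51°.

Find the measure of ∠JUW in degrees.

∠JUW = 74°

1. ∠EWJ = 55°  [cyclic WJUE, opposite ∠W+∠U]
2. ∠JEW = 74°  [△WJE]
3. ∠JUW = 74°  [same arc WJ]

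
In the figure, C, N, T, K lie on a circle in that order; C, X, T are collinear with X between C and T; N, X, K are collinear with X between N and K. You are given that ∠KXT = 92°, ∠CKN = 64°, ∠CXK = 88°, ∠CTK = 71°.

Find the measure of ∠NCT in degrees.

1. ∠CXN = 92°  [vertical angles at X]
2. ∠CNK = 71°  [same arc CK]
3. ∠NCT = 17°  [△CXN]

∠NCT = 17°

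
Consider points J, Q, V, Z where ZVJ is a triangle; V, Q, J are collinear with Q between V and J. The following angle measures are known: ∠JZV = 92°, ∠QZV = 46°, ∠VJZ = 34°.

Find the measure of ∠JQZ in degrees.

∠JQZ = 100°

1. ∠JVZ = 54°  [△ZVJ]
2. ∠QVZ = 54°  [Q on ray VJ]
3. ∠VQZ = 80°  [△ZVQ]
4. ∠JQZ = 100°  [linear pair at Q on VJ]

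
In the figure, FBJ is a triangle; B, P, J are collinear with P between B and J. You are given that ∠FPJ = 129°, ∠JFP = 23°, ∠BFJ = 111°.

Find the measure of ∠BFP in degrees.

∠BFP = 88°

1. ∠FJP = 28°  [△FPJ]
2. ∠BPF = 51°  [linear pair at P on BJ]
3. ∠BJF = 28°  [P on ray JB]
4. ∠FBJ = 41°  [△FBJ]
5. ∠FBP = 41°  [P on ray BJ]
6. ∠BFP = 88°  [△FBP]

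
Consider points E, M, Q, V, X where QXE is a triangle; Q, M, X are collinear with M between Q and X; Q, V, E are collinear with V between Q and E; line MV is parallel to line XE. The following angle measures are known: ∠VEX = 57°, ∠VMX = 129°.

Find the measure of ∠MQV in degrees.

1. ∠QEX = 57°  [V on ray EQ]
2. ∠QMV = 51°  [linear pair at M on QX]
3. ∠MVQ = 57°  [MV∥XE, corresponding at V]
4. ∠MQV = 72°  [△QMV]

∠MQV = 72°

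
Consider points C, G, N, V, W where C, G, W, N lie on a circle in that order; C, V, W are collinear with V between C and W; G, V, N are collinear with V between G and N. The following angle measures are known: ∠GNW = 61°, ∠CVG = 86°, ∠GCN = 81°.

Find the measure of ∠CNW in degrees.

∠CNW = 127°

1. ∠GCW = 61°  [same arc GW]
2. ∠NVW = 86°  [vertical angles at V]
3. ∠CGN = 33°  [△CVG]
4. ∠CNG = 66°  [△CGN]
5. ∠CVN = 94°  [linear pair at V on CW]
6. ∠CWN = 33°  [△WVN]
7. ∠NCW = 20°  [△CVN]
8. ∠CNW = 127°  [△CWN]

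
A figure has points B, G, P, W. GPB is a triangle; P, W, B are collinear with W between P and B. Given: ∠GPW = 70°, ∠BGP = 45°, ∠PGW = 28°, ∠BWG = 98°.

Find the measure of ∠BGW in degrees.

1. ∠BPG = 70°  [W on ray PB]
2. ∠GBP = 65°  [△GPB]
3. ∠GBW = 65°  [W on ray BP]
4. ∠BGW = 17°  [△GWB]

∠BGW = 17°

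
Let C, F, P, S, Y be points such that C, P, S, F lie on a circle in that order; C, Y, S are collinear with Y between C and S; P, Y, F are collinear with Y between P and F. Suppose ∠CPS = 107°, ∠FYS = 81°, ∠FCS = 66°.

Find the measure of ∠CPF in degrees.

1. ∠CFS = 73°  [cyclic CPSF, opposite ∠P+∠F]
2. ∠CSF = 41°  [△CSF]
3. ∠CPF = 41°  [same arc CF]

∠CPF = 41°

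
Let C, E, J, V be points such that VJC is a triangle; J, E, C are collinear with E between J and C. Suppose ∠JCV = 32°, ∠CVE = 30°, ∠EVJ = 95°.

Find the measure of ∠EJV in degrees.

∠EJV = 23°

1. ∠ECV = 32°  [E on ray CJ]
2. ∠CEV = 118°  [△VEC]
3. ∠JEV = 62°  [linear pair at E on JC]
4. ∠EJV = 23°  [△VJE]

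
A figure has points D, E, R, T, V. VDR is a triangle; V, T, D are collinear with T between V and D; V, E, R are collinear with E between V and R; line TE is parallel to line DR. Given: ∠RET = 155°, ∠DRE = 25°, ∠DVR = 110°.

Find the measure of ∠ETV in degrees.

∠ETV = 45°

1. ∠TEV = 25°  [linear pair at E on VR]
2. ∠EVT = 110°  [T on VD, E on VR]
3. ∠ETV = 45°  [△VTE]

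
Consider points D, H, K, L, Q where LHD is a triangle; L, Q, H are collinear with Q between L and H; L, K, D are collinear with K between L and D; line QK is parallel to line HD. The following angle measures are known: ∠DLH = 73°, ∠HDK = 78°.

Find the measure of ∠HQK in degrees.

∠HQK = 151°

1. ∠HDL = 78°  [K on ray DL]
2. ∠DHL = 29°  [△LHD]
3. ∠KQL = 29°  [QK∥HD, corresponding at Q]
4. ∠HQK = 151°  [linear pair at Q on LH]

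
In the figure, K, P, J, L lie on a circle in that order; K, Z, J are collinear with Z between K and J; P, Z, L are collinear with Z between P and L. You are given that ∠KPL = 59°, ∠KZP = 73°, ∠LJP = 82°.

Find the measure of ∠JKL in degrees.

∠JKL = 50°

1. ∠JZL = 73°  [vertical angles at Z]
2. ∠LKP = 98°  [cyclic KPJL, opposite ∠K+∠J]
3. ∠KZL = 107°  [linear pair at Z on KJ]
4. ∠KLP = 23°  [△KPL]
5. ∠JKL = 50°  [△KZL]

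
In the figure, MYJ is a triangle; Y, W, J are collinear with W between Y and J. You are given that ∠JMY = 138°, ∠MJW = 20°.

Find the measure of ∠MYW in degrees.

1. ∠MJY = 20°  [W on ray JY]
2. ∠JYM = 22°  [△MYJ]
3. ∠MYW = 22°  [W on ray YJ]

∠MYW = 22°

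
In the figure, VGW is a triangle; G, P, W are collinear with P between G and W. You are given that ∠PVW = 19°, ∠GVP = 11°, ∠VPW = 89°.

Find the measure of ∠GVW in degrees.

1. ∠PWV = 72°  [△VPW]
2. ∠GPV = 91°  [linear pair at P on GW]
3. ∠GWV = 72°  [P on ray WG]
4. ∠PGV = 78°  [△VGP]
5. ∠VGW = 78°  [P on ray GW]
6. ∠GVW = 30°  [△VGW]

∠GVW = 30°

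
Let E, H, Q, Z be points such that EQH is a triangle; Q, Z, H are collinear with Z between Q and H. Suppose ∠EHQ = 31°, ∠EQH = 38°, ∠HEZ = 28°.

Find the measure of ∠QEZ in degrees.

∠QEZ = 83°

1. ∠EHZ = 31°  [Z on ray HQ]
2. ∠EQZ = 38°  [Z on ray QH]
3. ∠EZH = 121°  [△EZH]
4. ∠EZQ = 59°  [linear pair at Z on QH]
5. ∠QEZ = 83°  [△EQZ]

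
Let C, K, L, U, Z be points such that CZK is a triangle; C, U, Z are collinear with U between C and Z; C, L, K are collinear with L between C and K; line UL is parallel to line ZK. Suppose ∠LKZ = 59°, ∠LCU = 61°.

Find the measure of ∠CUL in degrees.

∠CUL = 60°

1. ∠CKZ = 59°  [L on ray KC]
2. ∠KCZ = 61°  [U on CZ, L on CK]
3. ∠CZK = 60°  [△CZK]
4. ∠CUL = 60°  [UL∥ZK, corresponding at U]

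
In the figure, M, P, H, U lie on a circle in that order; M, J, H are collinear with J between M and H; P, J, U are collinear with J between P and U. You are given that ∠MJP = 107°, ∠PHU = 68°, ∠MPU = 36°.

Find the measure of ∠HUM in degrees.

∠HUM = 69°

1. ∠HJU = 107°  [vertical angles at J]
2. ∠PMU = 112°  [cyclic MPHU, opposite ∠M+∠H]
3. ∠MHU = 36°  [same arc MU]
4. ∠MUP = 32°  [△MPU]
5. ∠MJU = 73°  [linear pair at J on MH]
6. ∠HMU = 75°  [△MJU]
7. ∠HUM = 69°  [△MHU]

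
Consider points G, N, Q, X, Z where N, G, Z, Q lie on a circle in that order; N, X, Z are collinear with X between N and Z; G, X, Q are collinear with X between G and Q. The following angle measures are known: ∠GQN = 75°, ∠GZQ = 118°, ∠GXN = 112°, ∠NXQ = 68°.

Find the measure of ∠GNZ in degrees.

∠GNZ = 25°

1. ∠GNQ = 62°  [cyclic NGZQ, opposite ∠N+∠Z]
2. ∠NGQ = 43°  [△NGQ]
3. ∠GNZ = 25°  [△NXG]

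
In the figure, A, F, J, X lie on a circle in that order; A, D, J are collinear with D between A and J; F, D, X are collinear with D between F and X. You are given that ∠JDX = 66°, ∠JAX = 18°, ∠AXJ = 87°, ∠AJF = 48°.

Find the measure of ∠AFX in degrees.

1. ∠ADF = 66°  [vertical angles at D]
2. ∠AFJ = 93°  [cyclic AFJX, opposite ∠F+∠X]
3. ∠FAJ = 39°  [△AFJ]
4. ∠AFX = 75°  [△ADF]

∠AFX = 75°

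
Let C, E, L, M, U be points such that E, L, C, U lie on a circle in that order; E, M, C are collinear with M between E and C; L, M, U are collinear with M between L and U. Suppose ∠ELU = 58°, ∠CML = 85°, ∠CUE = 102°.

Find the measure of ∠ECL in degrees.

1. ∠EML = 95°  [linear pair at M on EC]
2. ∠CLE = 78°  [cyclic ELCU, opposite ∠L+∠U]
3. ∠CEL = 27°  [△EML]
4. ∠ECL = 75°  [△ELC]

∠ECL = 75°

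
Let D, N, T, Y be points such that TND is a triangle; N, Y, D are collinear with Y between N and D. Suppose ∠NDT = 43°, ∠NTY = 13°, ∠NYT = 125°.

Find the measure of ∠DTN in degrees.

1. ∠TNY = 42°  [△TNY]
2. ∠DNT = 42°  [Y on ray ND]
3. ∠DTN = 95°  [△TND]

∠DTN = 95°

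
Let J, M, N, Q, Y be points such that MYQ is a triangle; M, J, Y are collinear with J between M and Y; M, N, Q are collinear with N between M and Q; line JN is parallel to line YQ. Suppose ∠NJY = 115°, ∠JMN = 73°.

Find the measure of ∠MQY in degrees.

∠MQY = 42°

1. ∠MJN = 65°  [linear pair at J on MY]
2. ∠JNM = 42°  [△MJN]
3. ∠MQY = 42°  [JN∥YQ, corresponding at N]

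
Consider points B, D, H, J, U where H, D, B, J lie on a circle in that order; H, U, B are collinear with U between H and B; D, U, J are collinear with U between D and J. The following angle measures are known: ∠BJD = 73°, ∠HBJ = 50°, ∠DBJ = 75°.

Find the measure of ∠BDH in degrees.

1. ∠BDJ = 32°  [△DBJ]
2. ∠BHJ = 32°  [same arc BJ]
3. ∠BJH = 98°  [△HBJ]
4. ∠BDH = 82°  [cyclic HDBJ, opposite ∠D+∠J]

∠BDH = 82°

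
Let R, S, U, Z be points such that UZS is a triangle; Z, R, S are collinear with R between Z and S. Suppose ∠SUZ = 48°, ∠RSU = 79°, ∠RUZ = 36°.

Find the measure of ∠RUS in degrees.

∠RUS = 12°

1. ∠USZ = 79°  [R on ray SZ]
2. ∠SZU = 53°  [△UZS]
3. ∠RZU = 53°  [R on ray ZS]
4. ∠URZ = 91°  [△UZR]
5. ∠SRU = 89°  [linear pair at R on ZS]
6. ∠RUS = 12°  [△URS]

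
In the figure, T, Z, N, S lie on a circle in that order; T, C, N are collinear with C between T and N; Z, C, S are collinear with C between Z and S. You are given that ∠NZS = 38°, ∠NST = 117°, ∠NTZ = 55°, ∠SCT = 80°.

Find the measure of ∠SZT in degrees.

1. ∠NTS = 38°  [same arc NS]
2. ∠SNT = 25°  [△TNS]
3. ∠SZT = 25°  [same arc TS]

∠SZT = 25°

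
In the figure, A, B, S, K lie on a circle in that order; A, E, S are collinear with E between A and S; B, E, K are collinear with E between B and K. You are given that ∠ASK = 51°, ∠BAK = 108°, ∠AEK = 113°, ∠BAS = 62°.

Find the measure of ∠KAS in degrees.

1. ∠ABK = 51°  [same arc AK]
2. ∠AKB = 21°  [△ABK]
3. ∠KAS = 46°  [△AEK]

∠KAS = 46°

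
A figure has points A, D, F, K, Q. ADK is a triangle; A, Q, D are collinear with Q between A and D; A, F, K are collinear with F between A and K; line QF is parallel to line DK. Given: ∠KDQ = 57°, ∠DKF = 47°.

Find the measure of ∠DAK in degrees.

∠DAK = 76°

1. ∠ADK = 57°  [Q on ray DA]
2. ∠AKD = 47°  [F on ray KA]
3. ∠DAK = 76°  [△ADK]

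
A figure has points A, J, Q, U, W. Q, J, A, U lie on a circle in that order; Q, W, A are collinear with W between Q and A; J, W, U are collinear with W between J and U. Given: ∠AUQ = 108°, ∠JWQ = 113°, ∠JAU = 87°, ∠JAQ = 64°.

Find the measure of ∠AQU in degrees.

1. ∠AWU = 113°  [vertical angles at W]
2. ∠JUQ = 64°  [same arc QJ]
3. ∠QWU = 67°  [linear pair at W on QA]
4. ∠AQU = 49°  [△QWU]

∠AQU = 49°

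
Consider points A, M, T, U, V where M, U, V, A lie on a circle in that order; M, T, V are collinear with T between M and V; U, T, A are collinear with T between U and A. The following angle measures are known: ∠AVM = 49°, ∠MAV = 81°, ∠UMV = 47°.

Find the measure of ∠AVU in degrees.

1. ∠AMV = 50°  [△MVA]
2. ∠UAV = 47°  [same arc UV]
3. ∠AUV = 50°  [same arc VA]
4. ∠AVU = 83°  [△UVA]

∠AVU = 83°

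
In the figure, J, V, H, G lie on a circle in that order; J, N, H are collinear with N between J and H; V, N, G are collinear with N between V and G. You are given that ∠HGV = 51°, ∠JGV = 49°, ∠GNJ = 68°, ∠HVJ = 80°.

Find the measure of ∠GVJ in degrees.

∠GVJ = 17°

1. ∠GJH = 63°  [△JNG]
2. ∠HGJ = 100°  [cyclic JVHG, opposite ∠V+∠G]
3. ∠GHJ = 17°  [△JHG]
4. ∠GVJ = 17°  [same arc JG]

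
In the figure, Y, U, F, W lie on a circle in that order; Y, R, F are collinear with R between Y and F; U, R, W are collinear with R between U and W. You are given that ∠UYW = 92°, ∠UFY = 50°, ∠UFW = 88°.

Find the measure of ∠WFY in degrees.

1. ∠UWY = 50°  [same arc YU]
2. ∠WUY = 38°  [△YUW]
3. ∠WFY = 38°  [same arc YW]

∠WFY = 38°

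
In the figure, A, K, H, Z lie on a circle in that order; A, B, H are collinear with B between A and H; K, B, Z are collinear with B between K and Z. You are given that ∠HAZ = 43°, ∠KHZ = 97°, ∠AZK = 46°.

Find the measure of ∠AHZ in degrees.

∠AHZ = 51°

1. ∠HKZ = 43°  [same arc HZ]
2. ∠ABZ = 91°  [△ABZ]
3. ∠HZK = 40°  [△KHZ]
4. ∠HBZ = 89°  [linear pair at B on AH]
5. ∠AHZ = 51°  [△HBZ]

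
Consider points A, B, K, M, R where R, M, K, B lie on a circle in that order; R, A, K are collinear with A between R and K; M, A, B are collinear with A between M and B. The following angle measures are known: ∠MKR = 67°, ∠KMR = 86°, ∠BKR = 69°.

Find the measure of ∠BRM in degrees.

1. ∠MBR = 67°  [same arc RM]
2. ∠BMR = 69°  [same arc RB]
3. ∠BRM = 44°  [△RMB]

∠BRM = 44°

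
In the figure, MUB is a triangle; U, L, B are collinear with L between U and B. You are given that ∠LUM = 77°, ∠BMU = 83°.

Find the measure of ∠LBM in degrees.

∠LBM = 20°

1. ∠BUM = 77°  [L on ray UB]
2. ∠MBU = 20°  [△MUB]
3. ∠LBM = 20°  [L on ray BU]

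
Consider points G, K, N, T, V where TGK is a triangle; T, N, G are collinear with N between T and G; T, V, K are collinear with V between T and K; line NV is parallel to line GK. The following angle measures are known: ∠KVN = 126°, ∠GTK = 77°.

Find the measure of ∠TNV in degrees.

∠TNV = 49°

1. ∠NVT = 54°  [linear pair at V on TK]
2. ∠NTV = 77°  [N on TG, V on TK]
3. ∠TNV = 49°  [△TNV]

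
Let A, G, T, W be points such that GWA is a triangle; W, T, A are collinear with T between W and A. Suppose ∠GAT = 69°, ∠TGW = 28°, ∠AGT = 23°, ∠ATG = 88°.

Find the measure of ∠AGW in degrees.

∠AGW = 51°

1. ∠GAW = 69°  [T on ray AW]
2. ∠GTW = 92°  [linear pair at T on WA]
3. ∠GWT = 60°  [△GWT]
4. ∠AWG = 60°  [T on ray WA]
5. ∠AGW = 51°  [△GWA]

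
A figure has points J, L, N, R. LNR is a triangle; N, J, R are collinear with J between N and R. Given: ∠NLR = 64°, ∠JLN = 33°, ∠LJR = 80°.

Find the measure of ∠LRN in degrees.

∠LRN = 69°

1. ∠LJN = 100°  [linear pair at J on NR]
2. ∠JNL = 47°  [△LNJ]
3. ∠LNR = 47°  [J on ray NR]
4. ∠LRN = 69°  [△LNR]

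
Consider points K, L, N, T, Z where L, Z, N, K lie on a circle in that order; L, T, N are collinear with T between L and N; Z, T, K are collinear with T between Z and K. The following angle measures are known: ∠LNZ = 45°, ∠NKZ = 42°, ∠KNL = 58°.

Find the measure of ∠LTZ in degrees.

∠LTZ = 80°

1. ∠NLZ = 42°  [same arc ZN]
2. ∠KZL = 58°  [same arc LK]
3. ∠LTZ = 80°  [△LTZ]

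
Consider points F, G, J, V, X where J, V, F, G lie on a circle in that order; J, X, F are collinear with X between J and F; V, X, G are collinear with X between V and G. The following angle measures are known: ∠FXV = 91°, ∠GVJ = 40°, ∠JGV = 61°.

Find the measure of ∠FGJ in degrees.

1. ∠GXJ = 91°  [vertical angles at X]
2. ∠GFJ = 40°  [same arc JG]
3. ∠FJG = 28°  [△JXG]
4. ∠FGJ = 112°  [△JFG]

∠FGJ = 112°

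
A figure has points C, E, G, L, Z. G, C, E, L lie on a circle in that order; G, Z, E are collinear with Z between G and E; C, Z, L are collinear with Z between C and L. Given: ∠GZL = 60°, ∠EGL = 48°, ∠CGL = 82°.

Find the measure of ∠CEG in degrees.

∠CEG = 72°

1. ∠CZE = 60°  [vertical angles at Z]
2. ∠ECL = 48°  [same arc EL]
3. ∠CEG = 72°  [△CZE]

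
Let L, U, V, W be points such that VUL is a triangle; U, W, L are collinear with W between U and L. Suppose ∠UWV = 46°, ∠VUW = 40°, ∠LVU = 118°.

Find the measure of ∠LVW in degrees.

1. ∠LWV = 134°  [linear pair at W on UL]
2. ∠LUV = 40°  [W on ray UL]
3. ∠ULV = 22°  [△VUL]
4. ∠VLW = 22°  [W on ray LU]
5. ∠LVW = 24°  [△VWL]

∠LVW = 24°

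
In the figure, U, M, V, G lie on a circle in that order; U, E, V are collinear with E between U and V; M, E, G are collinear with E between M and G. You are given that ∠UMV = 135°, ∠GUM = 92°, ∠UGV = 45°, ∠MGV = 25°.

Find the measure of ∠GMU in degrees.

∠GMU = 68°

1. ∠MUV = 25°  [same arc MV]
2. ∠MVU = 20°  [△UMV]
3. ∠MGU = 20°  [same arc UM]
4. ∠GMU = 68°  [△UMG]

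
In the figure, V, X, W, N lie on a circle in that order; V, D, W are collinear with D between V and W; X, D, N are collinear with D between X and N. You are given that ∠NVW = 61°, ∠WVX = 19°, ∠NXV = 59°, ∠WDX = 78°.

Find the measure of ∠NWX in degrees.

1. ∠NXW = 61°  [same arc WN]
2. ∠WNX = 19°  [same arc XW]
3. ∠NWX = 100°  [△XWN]

∠NWX = 100°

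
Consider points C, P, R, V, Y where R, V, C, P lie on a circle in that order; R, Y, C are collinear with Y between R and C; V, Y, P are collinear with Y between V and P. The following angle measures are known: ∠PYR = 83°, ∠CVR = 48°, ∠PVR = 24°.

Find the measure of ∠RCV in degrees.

1. ∠CYV = 83°  [vertical angles at Y]
2. ∠RYV = 97°  [linear pair at Y on RC]
3. ∠CRV = 59°  [△RYV]
4. ∠RCV = 73°  [△RVC]

∠RCV = 73°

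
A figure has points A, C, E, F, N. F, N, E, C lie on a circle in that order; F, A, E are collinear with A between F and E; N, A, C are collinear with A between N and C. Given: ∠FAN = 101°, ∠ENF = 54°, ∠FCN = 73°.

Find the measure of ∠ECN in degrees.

∠ECN = 53°

1. ∠FEN = 73°  [same arc FN]
2. ∠EFN = 53°  [△FNE]
3. ∠ECN = 53°  [same arc NE]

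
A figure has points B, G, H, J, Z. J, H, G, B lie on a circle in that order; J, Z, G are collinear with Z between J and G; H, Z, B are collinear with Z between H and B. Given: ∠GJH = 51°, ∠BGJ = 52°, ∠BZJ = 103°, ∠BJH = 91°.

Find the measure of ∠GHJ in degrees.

1. ∠GBH = 51°  [same arc HG]
2. ∠GZH = 103°  [vertical angles at Z]
3. ∠BGH = 89°  [cyclic JHGB, opposite ∠J+∠G]
4. ∠BHG = 40°  [△HGB]
5. ∠HGJ = 37°  [△HZG]
6. ∠GHJ = 92°  [△JHG]

∠GHJ = 92°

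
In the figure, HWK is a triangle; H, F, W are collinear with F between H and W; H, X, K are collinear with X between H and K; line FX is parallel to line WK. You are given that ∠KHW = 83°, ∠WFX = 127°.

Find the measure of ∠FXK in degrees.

∠FXK = 136°

1. ∠FHX = 83°  [F on HW, X on HK]
2. ∠HFX = 53°  [linear pair at F on HW]
3. ∠FXH = 44°  [△HFX]
4. ∠FXK = 136°  [linear pair at X on HK]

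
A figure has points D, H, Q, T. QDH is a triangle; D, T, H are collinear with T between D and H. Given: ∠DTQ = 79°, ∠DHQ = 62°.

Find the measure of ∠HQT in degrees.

1. ∠HTQ = 101°  [linear pair at T on DH]
2. ∠QHT = 62°  [T on ray HD]
3. ∠HQT = 17°  [△QTH]

∠HQT = 17°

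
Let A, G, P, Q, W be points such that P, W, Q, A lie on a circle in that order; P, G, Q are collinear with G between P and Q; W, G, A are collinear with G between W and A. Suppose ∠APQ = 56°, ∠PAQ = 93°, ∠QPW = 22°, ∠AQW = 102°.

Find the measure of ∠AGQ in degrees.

1. ∠AQP = 31°  [△PQA]
2. ∠QAW = 22°  [same arc WQ]
3. ∠AGQ = 127°  [△QGA]

∠AGQ = 127°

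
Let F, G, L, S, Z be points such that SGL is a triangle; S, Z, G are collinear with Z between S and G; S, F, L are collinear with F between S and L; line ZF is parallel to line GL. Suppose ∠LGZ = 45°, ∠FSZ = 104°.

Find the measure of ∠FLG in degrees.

∠FLG = 31°

1. ∠LGS = 45°  [Z on ray GS]
2. ∠GSL = 104°  [Z on SG, F on SL]
3. ∠GLS = 31°  [△SGL]
4. ∠FLG = 31°  [F on ray LS]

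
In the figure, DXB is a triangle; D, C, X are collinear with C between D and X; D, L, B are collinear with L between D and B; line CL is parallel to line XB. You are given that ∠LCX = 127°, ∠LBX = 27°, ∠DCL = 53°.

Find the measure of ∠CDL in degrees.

1. ∠DBX = 27°  [L on ray BD]
2. ∠BXD = 53°  [CL∥XB, corresponding at C]
3. ∠BDX = 100°  [△DXB]
4. ∠CDL = 100°  [C on DX, L on DB]

∠CDL = 100°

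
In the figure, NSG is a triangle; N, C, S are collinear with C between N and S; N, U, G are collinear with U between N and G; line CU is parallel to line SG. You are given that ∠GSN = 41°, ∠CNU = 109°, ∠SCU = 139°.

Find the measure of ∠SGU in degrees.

1. ∠NCU = 41°  [CU∥SG, corresponding at C]
2. ∠CUN = 30°  [△NCU]
3. ∠CUG = 150°  [linear pair at U on NG]
4. ∠SGU = 30°  [CU∥SG, co-interior at G–U]

∠SGU = 30°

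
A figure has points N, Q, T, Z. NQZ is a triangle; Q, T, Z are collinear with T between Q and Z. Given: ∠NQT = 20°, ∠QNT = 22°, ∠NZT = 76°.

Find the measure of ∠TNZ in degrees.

∠TNZ = 62°

1. ∠NTQ = 138°  [△NQT]
2. ∠NTZ = 42°  [linear pair at T on QZ]
3. ∠TNZ = 62°  [△NTZ]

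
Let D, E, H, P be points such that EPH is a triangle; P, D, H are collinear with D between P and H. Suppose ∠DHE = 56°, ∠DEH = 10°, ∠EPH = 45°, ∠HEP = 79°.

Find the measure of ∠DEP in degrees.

1. ∠EDH = 114°  [△EDH]
2. ∠DPE = 45°  [D on ray PH]
3. ∠EDP = 66°  [linear pair at D on PH]
4. ∠DEP = 69°  [△EPD]

∠DEP = 69°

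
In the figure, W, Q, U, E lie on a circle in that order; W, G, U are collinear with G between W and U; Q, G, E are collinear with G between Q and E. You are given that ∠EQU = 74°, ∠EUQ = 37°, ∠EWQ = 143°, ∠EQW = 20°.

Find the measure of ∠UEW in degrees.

∠UEW = 86°

1. ∠EWU = 74°  [same arc UE]
2. ∠EUW = 20°  [same arc WE]
3. ∠UEW = 86°  [△WUE]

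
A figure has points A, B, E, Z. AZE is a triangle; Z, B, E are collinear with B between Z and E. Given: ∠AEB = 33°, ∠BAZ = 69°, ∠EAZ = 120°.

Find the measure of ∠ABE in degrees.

1. ∠AEZ = 33°  [B on ray EZ]
2. ∠AZE = 27°  [△AZE]
3. ∠AZB = 27°  [B on ray ZE]
4. ∠ABZ = 84°  [△AZB]
5. ∠ABE = 96°  [linear pair at B on ZE]

∠ABE = 96°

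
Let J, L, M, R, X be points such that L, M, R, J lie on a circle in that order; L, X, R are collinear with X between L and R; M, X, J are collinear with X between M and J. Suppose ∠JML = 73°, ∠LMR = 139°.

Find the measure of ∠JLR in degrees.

∠JLR = 66°

1. ∠JRL = 73°  [same arc LJ]
2. ∠LJR = 41°  [cyclic LMRJ, opposite ∠M+∠J]
3. ∠JLR = 66°  [△LRJ]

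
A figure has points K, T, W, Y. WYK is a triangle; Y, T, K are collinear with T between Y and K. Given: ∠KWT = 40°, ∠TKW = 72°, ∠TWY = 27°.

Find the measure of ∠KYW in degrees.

∠KYW = 41°

1. ∠KTW = 68°  [△WTK]
2. ∠WTY = 112°  [linear pair at T on YK]
3. ∠TYW = 41°  [△WYT]
4. ∠KYW = 41°  [T on ray YK]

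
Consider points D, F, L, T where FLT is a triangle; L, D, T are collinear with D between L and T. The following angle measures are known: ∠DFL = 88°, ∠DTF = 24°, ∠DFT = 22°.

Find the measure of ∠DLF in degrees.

1. ∠FDT = 134°  [△FDT]
2. ∠FDL = 46°  [linear pair at D on LT]
3. ∠DLF = 46°  [△FLD]

∠DLF = 46°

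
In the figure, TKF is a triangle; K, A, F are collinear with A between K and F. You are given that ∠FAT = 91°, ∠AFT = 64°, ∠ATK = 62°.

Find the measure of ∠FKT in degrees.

∠FKT = 29°

1. ∠KAT = 89°  [linear pair at A on KF]
2. ∠AKT = 29°  [△TKA]
3. ∠FKT = 29°  [A on ray KF]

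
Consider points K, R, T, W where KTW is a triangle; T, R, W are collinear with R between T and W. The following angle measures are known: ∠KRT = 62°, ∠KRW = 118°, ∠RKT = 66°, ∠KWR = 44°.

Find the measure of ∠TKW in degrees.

∠TKW = 84°

1. ∠KTR = 52°  [△KTR]
2. ∠KWT = 44°  [R on ray WT]
3. ∠KTW = 52°  [R on ray TW]
4. ∠TKW = 84°  [△KTW]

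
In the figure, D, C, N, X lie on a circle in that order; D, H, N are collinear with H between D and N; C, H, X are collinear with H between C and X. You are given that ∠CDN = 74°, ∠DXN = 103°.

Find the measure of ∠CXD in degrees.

∠CXD = 29°

1. ∠DCN = 77°  [cyclic DCNX, opposite ∠C+∠X]
2. ∠CND = 29°  [△DCN]
3. ∠CXD = 29°  [same arc DC]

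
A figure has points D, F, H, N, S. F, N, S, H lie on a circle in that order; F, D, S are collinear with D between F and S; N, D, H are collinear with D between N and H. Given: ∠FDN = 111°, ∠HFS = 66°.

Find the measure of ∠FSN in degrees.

1. ∠NDS = 69°  [linear pair at D on FS]
2. ∠HNS = 66°  [same arc SH]
3. ∠FSN = 45°  [△NDS]

∠FSN = 45°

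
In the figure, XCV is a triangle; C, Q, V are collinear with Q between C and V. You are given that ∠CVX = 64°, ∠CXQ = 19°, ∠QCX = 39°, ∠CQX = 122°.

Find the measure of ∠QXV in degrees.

∠QXV = 58°

1. ∠QVX = 64°  [Q on ray VC]
2. ∠VQX = 58°  [linear pair at Q on CV]
3. ∠QXV = 58°  [△XQV]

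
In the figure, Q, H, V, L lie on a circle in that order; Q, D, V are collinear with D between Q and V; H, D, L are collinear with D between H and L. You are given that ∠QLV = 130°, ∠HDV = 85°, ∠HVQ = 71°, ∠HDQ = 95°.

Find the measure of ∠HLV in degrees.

1. ∠QHV = 50°  [cyclic QHVL, opposite ∠H+∠L]
2. ∠HQV = 59°  [△QHV]
3. ∠HLV = 59°  [same arc HV]

∠HLV = 59°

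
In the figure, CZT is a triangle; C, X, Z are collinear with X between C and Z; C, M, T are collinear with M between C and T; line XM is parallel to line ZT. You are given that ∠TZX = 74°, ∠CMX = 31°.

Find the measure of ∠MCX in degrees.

1. ∠CZT = 74°  [X on ray ZC]
2. ∠CTZ = 31°  [XM∥ZT, corresponding at M]
3. ∠TCZ = 75°  [△CZT]
4. ∠MCX = 75°  [X on CZ, M on CT]

∠MCX = 75°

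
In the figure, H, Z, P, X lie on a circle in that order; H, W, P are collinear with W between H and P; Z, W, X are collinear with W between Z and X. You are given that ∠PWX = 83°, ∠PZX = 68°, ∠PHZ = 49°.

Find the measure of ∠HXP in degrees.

1. ∠PHX = 68°  [same arc PX]
2. ∠PXZ = 49°  [same arc ZP]
3. ∠HPX = 48°  [△PWX]
4. ∠HXP = 64°  [△HPX]

∠HXP = 64°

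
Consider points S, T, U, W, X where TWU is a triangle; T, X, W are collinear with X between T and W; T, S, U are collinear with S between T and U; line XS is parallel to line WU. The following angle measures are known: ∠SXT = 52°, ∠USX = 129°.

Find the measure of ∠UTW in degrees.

∠UTW = 77°

1. ∠TSX = 51°  [linear pair at S on TU]
2. ∠STX = 77°  [△TXS]
3. ∠UTW = 77°  [X on TW, S on TU]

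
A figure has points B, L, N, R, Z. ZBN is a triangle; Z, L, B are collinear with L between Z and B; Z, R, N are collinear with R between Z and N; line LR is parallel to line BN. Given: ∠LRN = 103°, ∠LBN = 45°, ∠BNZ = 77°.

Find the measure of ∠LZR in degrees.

1. ∠NBZ = 45°  [L on ray BZ]
2. ∠BZN = 58°  [△ZBN]
3. ∠LZR = 58°  [L on ZB, R on ZN]

∠LZR = 58°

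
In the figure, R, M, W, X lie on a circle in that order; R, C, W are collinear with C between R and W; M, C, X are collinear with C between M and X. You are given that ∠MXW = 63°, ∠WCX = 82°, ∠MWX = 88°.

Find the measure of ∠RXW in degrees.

1. ∠WMX = 29°  [△MWX]
2. ∠RWX = 35°  [△WCX]
3. ∠WRX = 29°  [same arc WX]
4. ∠RXW = 116°  [△RWX]

∠RXW = 116°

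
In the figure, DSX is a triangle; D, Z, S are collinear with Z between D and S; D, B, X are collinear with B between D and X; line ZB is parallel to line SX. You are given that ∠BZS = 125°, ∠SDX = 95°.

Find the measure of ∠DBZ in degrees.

1. ∠BZD = 55°  [linear pair at Z on DS]
2. ∠BDZ = 95°  [Z on DS, B on DX]
3. ∠DBZ = 30°  [△DZB]

∠DBZ = 30°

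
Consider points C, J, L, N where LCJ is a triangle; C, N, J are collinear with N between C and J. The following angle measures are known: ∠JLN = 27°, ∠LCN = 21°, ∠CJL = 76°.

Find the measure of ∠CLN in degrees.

1. ∠LJN = 76°  [N on ray JC]
2. ∠JNL = 77°  [△LNJ]
3. ∠CNL = 103°  [linear pair at N on CJ]
4. ∠CLN = 56°  [△LCN]

∠CLN = 56°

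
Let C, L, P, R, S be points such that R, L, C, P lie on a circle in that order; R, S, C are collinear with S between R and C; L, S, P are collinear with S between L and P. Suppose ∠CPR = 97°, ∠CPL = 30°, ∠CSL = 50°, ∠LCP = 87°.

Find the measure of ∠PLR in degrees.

∠PLR = 20°

1. ∠CRL = 30°  [same arc LC]
2. ∠LSR = 130°  [linear pair at S on RC]
3. ∠PLR = 20°  [△RSL]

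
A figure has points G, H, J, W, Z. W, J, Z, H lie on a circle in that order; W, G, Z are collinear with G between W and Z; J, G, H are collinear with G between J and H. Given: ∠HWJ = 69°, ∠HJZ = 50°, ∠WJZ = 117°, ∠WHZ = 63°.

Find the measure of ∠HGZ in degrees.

∠HGZ = 94°

1. ∠HZJ = 111°  [cyclic WJZH, opposite ∠W+∠Z]
2. ∠HWZ = 50°  [same arc ZH]
3. ∠JHZ = 19°  [△JZH]
4. ∠HZW = 67°  [△WZH]
5. ∠HGZ = 94°  [△ZGH]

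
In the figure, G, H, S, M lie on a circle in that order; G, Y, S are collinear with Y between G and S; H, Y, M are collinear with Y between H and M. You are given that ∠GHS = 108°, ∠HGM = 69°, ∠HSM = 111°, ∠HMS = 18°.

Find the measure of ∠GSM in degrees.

∠GSM = 57°

1. ∠GMS = 72°  [cyclic GHSM, opposite ∠H+∠M]
2. ∠MHS = 51°  [△HSM]
3. ∠MGS = 51°  [same arc SM]
4. ∠GSM = 57°  [△GSM]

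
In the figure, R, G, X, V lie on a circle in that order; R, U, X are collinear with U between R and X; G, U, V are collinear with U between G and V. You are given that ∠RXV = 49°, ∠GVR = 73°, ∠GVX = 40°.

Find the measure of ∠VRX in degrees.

1. ∠VUX = 91°  [△XUV]
2. ∠RUV = 89°  [linear pair at U on RX]
3. ∠VRX = 18°  [△RUV]

∠VRX = 18°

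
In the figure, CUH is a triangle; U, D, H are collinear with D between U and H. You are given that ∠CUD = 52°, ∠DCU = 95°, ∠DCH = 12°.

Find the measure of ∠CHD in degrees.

∠CHD = 21°

1. ∠CDU = 33°  [△CUD]
2. ∠CDH = 147°  [linear pair at D on UH]
3. ∠CHD = 21°  [△CDH]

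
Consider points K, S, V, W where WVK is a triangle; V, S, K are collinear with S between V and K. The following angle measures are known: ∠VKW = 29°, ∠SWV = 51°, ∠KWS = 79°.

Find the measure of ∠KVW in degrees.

1. ∠SKW = 29°  [S on ray KV]
2. ∠KSW = 72°  [△WSK]
3. ∠VSW = 108°  [linear pair at S on VK]
4. ∠SVW = 21°  [△WVS]
5. ∠KVW = 21°  [S on ray VK]

∠KVW = 21°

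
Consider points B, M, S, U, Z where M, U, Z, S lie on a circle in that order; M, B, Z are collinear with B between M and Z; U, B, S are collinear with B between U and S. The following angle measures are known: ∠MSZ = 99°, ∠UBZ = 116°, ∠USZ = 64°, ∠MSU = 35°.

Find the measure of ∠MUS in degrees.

1. ∠MBU = 64°  [linear pair at B on MZ]
2. ∠UMZ = 64°  [same arc UZ]
3. ∠MUS = 52°  [△MBU]

∠MUS = 52°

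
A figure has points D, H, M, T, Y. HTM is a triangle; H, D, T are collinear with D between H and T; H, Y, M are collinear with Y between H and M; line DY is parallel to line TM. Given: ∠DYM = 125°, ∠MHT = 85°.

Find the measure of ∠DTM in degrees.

1. ∠DYH = 55°  [linear pair at Y on HM]
2. ∠DHY = 85°  [D on HT, Y on HM]
3. ∠HDY = 40°  [△HDY]
4. ∠TDY = 140°  [linear pair at D on HT]
5. ∠DTM = 40°  [DY∥TM, co-interior at T–D]

∠DTM = 40°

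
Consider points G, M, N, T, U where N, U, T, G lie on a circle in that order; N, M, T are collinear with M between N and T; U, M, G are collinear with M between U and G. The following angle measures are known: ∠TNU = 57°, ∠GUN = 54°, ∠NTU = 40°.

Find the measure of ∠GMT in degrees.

1. ∠TGU = 57°  [same arc UT]
2. ∠GTN = 54°  [same arc NG]
3. ∠GMT = 69°  [△TMG]

∠GMT = 69°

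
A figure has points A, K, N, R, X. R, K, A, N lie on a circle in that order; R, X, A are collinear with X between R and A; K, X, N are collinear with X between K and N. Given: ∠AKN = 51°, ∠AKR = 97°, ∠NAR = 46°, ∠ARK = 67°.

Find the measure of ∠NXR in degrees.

∠NXR = 113°

1. ∠ARN = 51°  [same arc AN]
2. ∠KAR = 16°  [△RKA]
3. ∠KNR = 16°  [same arc RK]
4. ∠NXR = 113°  [△RXN]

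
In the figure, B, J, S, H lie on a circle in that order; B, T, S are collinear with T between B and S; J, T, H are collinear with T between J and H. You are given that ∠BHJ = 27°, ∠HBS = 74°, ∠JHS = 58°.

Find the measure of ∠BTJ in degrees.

∠BTJ = 101°

1. ∠BSJ = 27°  [same arc BJ]
2. ∠HJS = 74°  [same arc SH]
3. ∠JTS = 79°  [△JTS]
4. ∠BTJ = 101°  [linear pair at T on BS]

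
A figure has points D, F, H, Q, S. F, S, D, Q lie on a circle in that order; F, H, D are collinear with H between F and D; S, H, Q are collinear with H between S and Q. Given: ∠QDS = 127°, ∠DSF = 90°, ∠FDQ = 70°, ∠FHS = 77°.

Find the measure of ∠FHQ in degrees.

∠FHQ = 103°

1. ∠QFS = 53°  [cyclic FSDQ, opposite ∠F+∠D]
2. ∠DQF = 90°  [cyclic FSDQ, opposite ∠S+∠Q]
3. ∠FSQ = 70°  [same arc FQ]
4. ∠DFQ = 20°  [△FDQ]
5. ∠FQS = 57°  [△FSQ]
6. ∠FHQ = 103°  [△FHQ]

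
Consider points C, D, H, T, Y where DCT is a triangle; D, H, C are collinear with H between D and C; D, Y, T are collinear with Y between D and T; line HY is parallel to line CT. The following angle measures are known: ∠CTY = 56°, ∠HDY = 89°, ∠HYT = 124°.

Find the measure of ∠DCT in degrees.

1. ∠CTD = 56°  [Y on ray TD]
2. ∠CDT = 89°  [H on DC, Y on DT]
3. ∠DCT = 35°  [△DCT]

∠DCT = 35°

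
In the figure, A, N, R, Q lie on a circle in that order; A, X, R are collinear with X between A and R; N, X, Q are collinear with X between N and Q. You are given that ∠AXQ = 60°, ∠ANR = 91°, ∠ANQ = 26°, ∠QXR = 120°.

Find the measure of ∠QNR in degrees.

∠QNR = 65°

1. ∠AQR = 89°  [cyclic ANRQ, opposite ∠N+∠Q]
2. ∠ARQ = 26°  [same arc AQ]
3. ∠QAR = 65°  [△ARQ]
4. ∠QNR = 65°  [same arc RQ]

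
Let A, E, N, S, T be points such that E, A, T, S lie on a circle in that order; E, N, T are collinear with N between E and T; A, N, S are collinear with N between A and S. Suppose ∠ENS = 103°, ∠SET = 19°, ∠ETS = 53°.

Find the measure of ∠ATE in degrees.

1. ∠ANT = 103°  [vertical angles at N]
2. ∠SAT = 19°  [same arc TS]
3. ∠ATE = 58°  [△ANT]

∠ATE = 58°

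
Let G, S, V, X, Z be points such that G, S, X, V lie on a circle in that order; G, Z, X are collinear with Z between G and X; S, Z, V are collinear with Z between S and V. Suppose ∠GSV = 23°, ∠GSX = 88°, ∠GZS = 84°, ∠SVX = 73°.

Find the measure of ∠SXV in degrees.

∠SXV = 42°

1. ∠SGX = 73°  [△GZS]
2. ∠GXS = 19°  [△GSX]
3. ∠SZX = 96°  [linear pair at Z on GX]
4. ∠VSX = 65°  [△SZX]
5. ∠SXV = 42°  [△SXV]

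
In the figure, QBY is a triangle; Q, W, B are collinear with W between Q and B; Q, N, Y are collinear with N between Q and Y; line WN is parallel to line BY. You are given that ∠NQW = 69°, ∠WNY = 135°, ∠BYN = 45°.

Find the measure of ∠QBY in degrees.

∠QBY = 66°

1. ∠BQY = 69°  [W on QB, N on QY]
2. ∠BYQ = 45°  [N on ray YQ]
3. ∠QBY = 66°  [△QBY]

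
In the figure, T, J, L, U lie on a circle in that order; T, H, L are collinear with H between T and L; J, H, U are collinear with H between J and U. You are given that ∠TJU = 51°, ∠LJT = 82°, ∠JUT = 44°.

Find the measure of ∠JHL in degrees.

∠JHL = 105°

1. ∠TLU = 51°  [same arc TU]
2. ∠LUT = 98°  [cyclic TJLU, opposite ∠J+∠U]
3. ∠JLT = 44°  [same arc TJ]
4. ∠LTU = 31°  [△TLU]
5. ∠LJU = 31°  [same arc LU]
6. ∠JHL = 105°  [△JHL]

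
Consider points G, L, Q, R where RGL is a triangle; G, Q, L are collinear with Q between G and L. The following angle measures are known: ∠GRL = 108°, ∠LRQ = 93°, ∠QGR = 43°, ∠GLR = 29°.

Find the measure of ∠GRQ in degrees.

∠GRQ = 15°

1. ∠QLR = 29°  [Q on ray LG]
2. ∠LQR = 58°  [△RQL]
3. ∠GQR = 122°  [linear pair at Q on GL]
4. ∠GRQ = 15°  [△RGQ]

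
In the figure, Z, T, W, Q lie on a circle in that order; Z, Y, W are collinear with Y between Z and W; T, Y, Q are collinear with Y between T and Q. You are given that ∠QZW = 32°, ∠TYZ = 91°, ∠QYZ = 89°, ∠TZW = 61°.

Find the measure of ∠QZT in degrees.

∠QZT = 93°

1. ∠TQZ = 59°  [△ZYQ]
2. ∠QTZ = 28°  [△ZYT]
3. ∠QZT = 93°  [△ZTQ]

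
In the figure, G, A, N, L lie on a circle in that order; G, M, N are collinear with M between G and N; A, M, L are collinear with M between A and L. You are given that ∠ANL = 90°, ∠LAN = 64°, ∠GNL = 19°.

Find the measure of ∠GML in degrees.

1. ∠AGL = 90°  [cyclic GANL, opposite ∠G+∠N]
2. ∠LGN = 64°  [same arc NL]
3. ∠GAL = 19°  [same arc GL]
4. ∠ALG = 71°  [△GAL]
5. ∠GML = 45°  [△GML]

∠GML = 45°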